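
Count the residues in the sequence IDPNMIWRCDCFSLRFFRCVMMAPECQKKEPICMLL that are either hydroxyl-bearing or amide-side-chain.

Hydroxyl-bearing: S, T, Y. Amide-side-chain: N, Q.
Hydroxyl-bearing residues here: S13 (1).
Amide-side-chain residues here: N4, Q27 (2).
The two groups share no amino acid, so total = 1 + 2 = 3.

3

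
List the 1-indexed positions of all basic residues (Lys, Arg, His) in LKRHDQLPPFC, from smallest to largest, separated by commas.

2, 3, 4

Matching residues: K2, R3, H4.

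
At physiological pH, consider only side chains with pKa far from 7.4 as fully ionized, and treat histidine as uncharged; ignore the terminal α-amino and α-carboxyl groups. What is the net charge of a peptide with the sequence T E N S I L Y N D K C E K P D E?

-3

The side chains ionized at physiological pH are Lys/Arg (+1) and Asp/Glu (−1); with His treated as neutral, nothing else contributes.
Positive (K, R): K10, K13 → +2.
Negative (D, E): E2, D9, E12, D15, E16 → −5.
Net charge = (+2) + (−5) = −3.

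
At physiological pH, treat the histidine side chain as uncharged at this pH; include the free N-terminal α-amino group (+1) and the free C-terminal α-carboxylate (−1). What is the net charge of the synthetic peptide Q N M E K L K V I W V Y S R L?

+2

The side chains ionized at physiological pH are Lys/Arg (+1) and Asp/Glu (−1); with His treated as neutral, nothing else contributes.
Positive (K, R): K5, K7, R14 → +3.
Negative (D, E): E4 → −1.
The N-terminus (+1) and C-terminus (−1) cancel.
Net charge = (+3) + (−1) = +2.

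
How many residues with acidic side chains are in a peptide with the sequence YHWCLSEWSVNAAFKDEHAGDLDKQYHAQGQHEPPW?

The acidic residues are Asp (D) and Glu (E), whose side chains end in a carboxylate group.
Matching residues: E7, D16, E17, D21, D23, E33.

6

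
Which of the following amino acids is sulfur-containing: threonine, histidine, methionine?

The sulfur-bearing residues are cysteine (–SH) and methionine (–S–CH₃).
Of the listed options, only methionine belongs to this group.

methionine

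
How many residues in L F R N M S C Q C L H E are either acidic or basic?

Acidic: D, E. Basic: H, K, R.
Acidic residues here: E12 (1).
Basic residues here: R3, H11 (2).
The two groups share no amino acid, so total = 1 + 2 = 3.

3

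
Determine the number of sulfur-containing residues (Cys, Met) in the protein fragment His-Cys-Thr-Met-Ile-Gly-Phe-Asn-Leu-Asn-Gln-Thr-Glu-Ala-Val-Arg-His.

2

Matching residues: Cys2, Met4.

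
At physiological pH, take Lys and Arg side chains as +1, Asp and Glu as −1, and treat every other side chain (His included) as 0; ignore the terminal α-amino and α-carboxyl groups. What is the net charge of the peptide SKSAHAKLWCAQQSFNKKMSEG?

Positive (K, R): K2, K7, K17, K18 → +4.
Negative (D, E): E21 → −1.
Net charge = (+4) + (−1) = +3.

+3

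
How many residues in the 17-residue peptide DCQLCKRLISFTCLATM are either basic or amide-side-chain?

3

Basic: H, K, R. Amide-side-chain: N, Q.
Basic residues here: K6, R7 (2).
Amide-side-chain residues here: Q3 (1).
The two groups share no amino acid, so total = 2 + 1 = 3.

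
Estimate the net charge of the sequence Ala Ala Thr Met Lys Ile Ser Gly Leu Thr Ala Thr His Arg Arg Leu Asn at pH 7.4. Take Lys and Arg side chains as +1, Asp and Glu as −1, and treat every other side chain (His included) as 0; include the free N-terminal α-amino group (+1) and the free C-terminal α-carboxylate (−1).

Positive (K, R): Lys5, Arg14, Arg15 → +3.
Negative (D, E): none → −0.
The N-terminus (+1) and C-terminus (−1) cancel.
Net charge = (+3) + (−0) = +3.

+3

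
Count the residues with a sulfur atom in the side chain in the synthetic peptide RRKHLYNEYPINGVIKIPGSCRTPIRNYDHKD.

Only Cys (C) and Met (M) have a sulfur atom in the side chain.
Matching residues: C21.

1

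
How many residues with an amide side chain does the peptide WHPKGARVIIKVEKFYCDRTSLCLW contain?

0

Asparagine (N) and glutamine (Q) have uncharged amide side chains.
None of the 25 residues belong to this group.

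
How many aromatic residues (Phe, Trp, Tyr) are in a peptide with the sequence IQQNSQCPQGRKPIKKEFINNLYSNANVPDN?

Matching residues: F18, Y23.

2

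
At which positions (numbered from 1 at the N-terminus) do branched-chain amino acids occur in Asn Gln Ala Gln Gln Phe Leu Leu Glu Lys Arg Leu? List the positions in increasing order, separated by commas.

7, 8, 12

Valine (V), leucine (L), and isoleucine (I) are the branched-chain amino acids.
Matching residues: Leu7, Leu8, Leu12.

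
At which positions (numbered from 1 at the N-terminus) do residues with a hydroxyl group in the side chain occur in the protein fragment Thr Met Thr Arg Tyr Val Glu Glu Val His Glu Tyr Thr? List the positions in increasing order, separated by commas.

S, T, and Y are the three residues with a side-chain hydroxyl.
Matching residues: Thr1, Thr3, Tyr5, Tyr12, Thr13.

1, 3, 5, 12, 13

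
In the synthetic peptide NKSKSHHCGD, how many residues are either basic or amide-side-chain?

Basic: H, K, R. Amide-side-chain: N, Q.
Basic residues here: K2, K4, H6, H7 (4).
Amide-side-chain residues here: N1 (1).
The two groups share no amino acid, so total = 4 + 1 = 5.

5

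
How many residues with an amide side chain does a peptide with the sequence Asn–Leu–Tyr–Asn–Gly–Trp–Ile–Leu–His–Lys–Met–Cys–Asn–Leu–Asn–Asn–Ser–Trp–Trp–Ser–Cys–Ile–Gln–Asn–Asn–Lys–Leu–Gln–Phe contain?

9

The amide-side-chain residues are Asn (N) and Gln (Q).
Matching residues: Asn1, Asn4, Asn13, Asn15, Asn16, Gln23, Asn24, Asn25, Gln28.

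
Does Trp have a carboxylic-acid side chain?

No

Aspartate (D) and glutamate (E) have carboxylic-acid side chains and are the acidic amino acids.
Tryptophan is not in this group.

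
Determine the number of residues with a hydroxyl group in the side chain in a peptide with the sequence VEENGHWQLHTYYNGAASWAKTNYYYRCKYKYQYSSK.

The –OH-bearing residues are Ser, Thr (aliphatic alcohols), and Tyr (phenol).
Matching residues: T11, Y12, Y13, S18, T22, Y24, Y25, Y26, Y30, Y32, Y34, S35, S36.

13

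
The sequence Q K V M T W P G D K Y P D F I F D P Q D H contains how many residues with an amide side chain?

2

Asparagine (N) and glutamine (Q) have uncharged amide side chains.
Matching residues: Q1, Q19.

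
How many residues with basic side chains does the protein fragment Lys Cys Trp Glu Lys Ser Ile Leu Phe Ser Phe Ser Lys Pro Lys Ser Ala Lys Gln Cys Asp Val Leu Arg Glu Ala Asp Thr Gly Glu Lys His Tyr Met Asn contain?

The basic amino acids are Lys (K), Arg (R), and His (H).
Matching residues: Lys1, Lys5, Lys13, Lys15, Lys18, Arg24, Lys31, His32.

8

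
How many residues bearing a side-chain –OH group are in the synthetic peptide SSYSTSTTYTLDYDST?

13

S, T, and Y are the three residues with a side-chain hydroxyl.
Matching residues: S1, S2, Y3, S4, T5, S6, T7, T8, Y9, T10, Y13, S15, T16.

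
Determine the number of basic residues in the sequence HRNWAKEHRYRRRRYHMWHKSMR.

13

K, R, and H are the three residues with basic side chains (ε-amine, guanidinium, and imidazole respectively).
Matching residues: H1, R2, K6, H8, R9, R11, R12, R13, R14, H16, H19, K20, R23.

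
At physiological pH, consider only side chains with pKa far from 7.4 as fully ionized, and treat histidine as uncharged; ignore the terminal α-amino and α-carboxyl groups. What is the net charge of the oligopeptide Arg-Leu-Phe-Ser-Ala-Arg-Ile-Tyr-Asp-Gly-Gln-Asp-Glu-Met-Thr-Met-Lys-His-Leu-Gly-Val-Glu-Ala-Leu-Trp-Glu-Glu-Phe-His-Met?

-3

Near pH 7.4, K and R contribute +1 each, D and E contribute −1 each, and every other side chain (His included, as stated) is uncharged.
Positive (K, R): Arg1, Arg6, Lys17 → +3.
Negative (D, E): Asp9, Asp12, Glu13, Glu22, Glu26, Glu27 → −6.
Net charge = (+3) + (−6) = −3.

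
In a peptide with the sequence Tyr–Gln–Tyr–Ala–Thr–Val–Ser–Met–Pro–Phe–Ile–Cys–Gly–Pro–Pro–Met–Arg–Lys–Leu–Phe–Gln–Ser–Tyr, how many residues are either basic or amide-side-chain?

4

Basic: H, K, R. Amide-side-chain: N, Q.
Basic residues here: Arg17, Lys18 (2).
Amide-side-chain residues here: Gln2, Gln21 (2).
The two groups share no amino acid, so total = 2 + 2 = 4.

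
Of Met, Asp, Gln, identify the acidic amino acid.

The acidic residues are Asp (D) and Glu (E), whose side chains end in a carboxylate group.
Of the listed options, only Asp belongs to this group.

Asp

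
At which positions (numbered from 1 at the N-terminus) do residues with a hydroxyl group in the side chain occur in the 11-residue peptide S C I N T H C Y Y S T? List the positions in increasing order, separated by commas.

Serine (S), threonine (T), and tyrosine (Y) each carry a hydroxyl group on the side chain.
Matching residues: S1, T5, Y8, Y9, S10, T11.

1, 5, 8, 9, 10, 11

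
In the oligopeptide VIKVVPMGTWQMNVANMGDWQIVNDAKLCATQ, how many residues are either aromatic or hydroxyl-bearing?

Aromatic: F, W, Y. Hydroxyl-bearing: S, T, Y.
Aromatic residues here: W10, W20 (2).
Hydroxyl-bearing residues here: T9, T31 (2).
(Y belongs to both groups, but none appear in this sequence.) Total = 2 + 2 = 4.

4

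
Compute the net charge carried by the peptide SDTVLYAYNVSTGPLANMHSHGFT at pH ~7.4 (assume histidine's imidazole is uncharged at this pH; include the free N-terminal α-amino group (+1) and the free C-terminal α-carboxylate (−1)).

-1

The side chains ionized at physiological pH are Lys/Arg (+1) and Asp/Glu (−1); with His treated as neutral, nothing else contributes.
Positive (K, R): none → +0.
Negative (D, E): D2 → −1.
The N-terminus (+1) and C-terminus (−1) cancel.
Net charge = (+0) + (−1) = −1.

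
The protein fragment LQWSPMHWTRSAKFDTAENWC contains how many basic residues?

The basic amino acids are Lys (K), Arg (R), and His (H).
Matching residues: H7, R10, K13.

3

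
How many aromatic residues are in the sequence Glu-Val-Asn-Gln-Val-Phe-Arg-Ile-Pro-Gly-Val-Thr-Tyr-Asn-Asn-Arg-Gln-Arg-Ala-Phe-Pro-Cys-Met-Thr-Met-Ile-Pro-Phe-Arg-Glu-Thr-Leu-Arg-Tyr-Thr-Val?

The aromatic amino acids are Phe (F, benzyl), Trp (W, indole), and Tyr (Y, phenol).
Matching residues: Phe6, Tyr13, Phe20, Phe28, Tyr34.

5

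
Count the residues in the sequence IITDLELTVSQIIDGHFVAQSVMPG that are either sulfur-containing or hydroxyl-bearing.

Sulfur-containing: C, M. Hydroxyl-bearing: S, T, Y.
Sulfur-containing residues here: M23 (1).
Hydroxyl-bearing residues here: T3, T8, S10, S21 (4).
The two groups share no amino acid, so total = 1 + 4 = 5.

5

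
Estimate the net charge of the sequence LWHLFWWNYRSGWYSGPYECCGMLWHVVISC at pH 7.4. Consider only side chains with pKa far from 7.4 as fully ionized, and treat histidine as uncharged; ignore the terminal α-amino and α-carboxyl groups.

0

Near pH 7.4, K and R contribute +1 each, D and E contribute −1 each, and every other side chain (His included, as stated) is uncharged.
Positive (K, R): R10 → +1.
Negative (D, E): E19 → −1.
Net charge = (+1) + (−1) = 0.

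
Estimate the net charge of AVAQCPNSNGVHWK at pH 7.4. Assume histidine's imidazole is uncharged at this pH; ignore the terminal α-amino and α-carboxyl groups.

+1

The side chains ionized at physiological pH are Lys/Arg (+1) and Asp/Glu (−1); with His treated as neutral, nothing else contributes.
Positive (K, R): K14 → +1.
Negative (D, E): none → −0.
Net charge = (+1) + (−0) = +1.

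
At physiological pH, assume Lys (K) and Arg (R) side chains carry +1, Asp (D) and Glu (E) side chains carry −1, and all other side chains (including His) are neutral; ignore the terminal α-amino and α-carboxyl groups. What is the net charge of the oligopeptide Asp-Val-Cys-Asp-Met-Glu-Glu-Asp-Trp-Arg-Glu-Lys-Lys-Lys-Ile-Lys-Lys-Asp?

Positive (K, R): Arg10, Lys12, Lys13, Lys14, Lys16, Lys17 → +6.
Negative (D, E): Asp1, Asp4, Glu6, Glu7, Asp8, Glu11, Asp18 → −7.
Net charge = (+6) + (−7) = −1.

-1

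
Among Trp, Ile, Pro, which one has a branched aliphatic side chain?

V, L, and I make up the branched-chain aliphatic group.
Of the listed options, only Ile belongs to this group.

Ile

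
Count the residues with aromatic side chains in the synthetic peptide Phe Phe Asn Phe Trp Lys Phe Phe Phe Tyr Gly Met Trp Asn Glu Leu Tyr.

The aromatic amino acids are Phe (F, benzyl), Trp (W, indole), and Tyr (Y, phenol).
Matching residues: Phe1, Phe2, Phe4, Trp5, Phe7, Phe8, Phe9, Tyr10, Trp13, Tyr17.

10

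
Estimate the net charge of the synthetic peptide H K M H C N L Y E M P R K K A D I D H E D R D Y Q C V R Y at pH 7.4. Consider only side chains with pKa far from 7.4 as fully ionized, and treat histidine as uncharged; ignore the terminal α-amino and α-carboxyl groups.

0

Near pH 7.4, K and R contribute +1 each, D and E contribute −1 each, and every other side chain (His included, as stated) is uncharged.
Positive (K, R): K2, R12, K13, K14, R22, R28 → +6.
Negative (D, E): E9, D16, D18, E20, D21, D23 → −6.
Net charge = (+6) + (−6) = 0.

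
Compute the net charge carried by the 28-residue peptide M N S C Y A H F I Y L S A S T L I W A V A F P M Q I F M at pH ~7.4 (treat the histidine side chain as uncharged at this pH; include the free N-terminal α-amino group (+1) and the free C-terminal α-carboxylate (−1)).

0

The side chains ionized at physiological pH are Lys/Arg (+1) and Asp/Glu (−1); with His treated as neutral, nothing else contributes.
Positive (K, R): none → +0.
Negative (D, E): none → −0.
The N-terminus (+1) and C-terminus (−1) cancel.
Net charge = (+0) + (−0) = 0.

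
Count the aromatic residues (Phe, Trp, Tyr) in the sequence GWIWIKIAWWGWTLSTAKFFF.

Matching residues: W2, W4, W9, W10, W12, F19, F20, F21.

8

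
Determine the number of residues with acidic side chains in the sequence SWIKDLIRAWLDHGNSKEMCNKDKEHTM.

5

Only D (aspartate) and E (glutamate) carry a side-chain carboxylic acid.
Matching residues: D5, D12, E18, D23, E25.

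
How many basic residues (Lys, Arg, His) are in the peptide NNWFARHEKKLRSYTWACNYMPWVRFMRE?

Matching residues: R6, H7, K9, K10, R12, R25, R28.

7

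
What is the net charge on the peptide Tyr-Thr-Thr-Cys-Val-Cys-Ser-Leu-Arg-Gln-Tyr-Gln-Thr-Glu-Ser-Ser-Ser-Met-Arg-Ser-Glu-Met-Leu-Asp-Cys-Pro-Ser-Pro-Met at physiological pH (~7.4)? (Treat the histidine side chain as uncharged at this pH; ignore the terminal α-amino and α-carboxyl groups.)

-1

At pH ~7.4 the Lys and Arg side chains are protonated (+1), the Asp and Glu side chains are deprotonated (−1), and with His taken as neutral all other side chains carry no charge.
Positive (K, R): Arg9, Arg19 → +2.
Negative (D, E): Glu14, Glu21, Asp24 → −3.
Net charge = (+2) + (−3) = −1.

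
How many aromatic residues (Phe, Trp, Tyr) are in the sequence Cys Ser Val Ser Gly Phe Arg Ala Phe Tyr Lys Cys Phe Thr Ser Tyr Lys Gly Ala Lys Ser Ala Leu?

Matching residues: Phe6, Phe9, Tyr10, Phe13, Tyr16.

5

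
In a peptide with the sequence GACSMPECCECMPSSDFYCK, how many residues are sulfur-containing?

The sulfur-bearing residues are cysteine (–SH) and methionine (–S–CH₃).
Matching residues: C3, M5, C8, C9, C11, M12, C19.

7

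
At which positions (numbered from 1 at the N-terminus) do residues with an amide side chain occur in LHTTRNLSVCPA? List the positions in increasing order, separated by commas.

The amide-side-chain residues are Asn (N) and Gln (Q).
Matching residues: N6.

6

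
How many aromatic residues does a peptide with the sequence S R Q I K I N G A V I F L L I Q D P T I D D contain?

F, W, and Y each carry an aromatic ring on the side chain.
Matching residues: F12.

1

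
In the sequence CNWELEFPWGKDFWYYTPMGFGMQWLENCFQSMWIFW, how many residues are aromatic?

13

F, W, and Y each carry an aromatic ring on the side chain.
Matching residues: W3, F7, W9, F13, W14, Y15, Y16, F21, W25, F30, W34, F36, W37.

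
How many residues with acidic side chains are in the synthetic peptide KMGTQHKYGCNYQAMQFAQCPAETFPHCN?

1

The acidic residues are Asp (D) and Glu (E), whose side chains end in a carboxylate group.
Matching residues: E23.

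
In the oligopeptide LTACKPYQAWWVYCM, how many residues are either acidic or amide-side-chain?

Acidic: D, E. Amide-side-chain: N, Q.
Acidic residues here: none (0).
Amide-side-chain residues here: Q8 (1).
The two groups share no amino acid, so total = 0 + 1 = 1.

1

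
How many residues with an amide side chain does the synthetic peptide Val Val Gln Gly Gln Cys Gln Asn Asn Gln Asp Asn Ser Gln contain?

Only N (asparagine) and Q (glutamine) carry a side-chain carboxamide.
Matching residues: Gln3, Gln5, Gln7, Asn8, Asn9, Gln10, Asn12, Gln14.

8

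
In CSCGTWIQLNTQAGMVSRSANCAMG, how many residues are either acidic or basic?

1

Acidic: D, E. Basic: H, K, R.
Acidic residues here: none (0).
Basic residues here: R18 (1).
The two groups share no amino acid, so total = 0 + 1 = 1.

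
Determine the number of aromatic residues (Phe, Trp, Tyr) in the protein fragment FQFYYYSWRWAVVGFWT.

9

Matching residues: F1, F3, Y4, Y5, Y6, W8, W10, F15, W16.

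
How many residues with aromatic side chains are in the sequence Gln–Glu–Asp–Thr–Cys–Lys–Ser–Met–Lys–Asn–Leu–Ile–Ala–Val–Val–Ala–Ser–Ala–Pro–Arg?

The aromatic amino acids are Phe (F, benzyl), Trp (W, indole), and Tyr (Y, phenol).
None of the 20 residues belong to this group.

0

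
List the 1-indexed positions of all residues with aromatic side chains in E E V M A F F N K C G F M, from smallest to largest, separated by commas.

F, W, and Y each carry an aromatic ring on the side chain.
Matching residues: F6, F7, F12.

6, 7, 12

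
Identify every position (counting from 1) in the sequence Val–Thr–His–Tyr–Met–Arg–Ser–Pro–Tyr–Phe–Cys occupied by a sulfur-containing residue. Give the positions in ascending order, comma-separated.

5, 11

Only Cys (C) and Met (M) have a sulfur atom in the side chain.
Matching residues: Met5, Cys11.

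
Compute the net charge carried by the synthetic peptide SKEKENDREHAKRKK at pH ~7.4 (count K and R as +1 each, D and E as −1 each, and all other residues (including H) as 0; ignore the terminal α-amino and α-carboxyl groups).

Positive (K, R): K2, K4, R8, K12, R13, K14, K15 → +7.
Negative (D, E): E3, E5, D7, E9 → −4.
Net charge = (+7) + (−4) = +3.

+3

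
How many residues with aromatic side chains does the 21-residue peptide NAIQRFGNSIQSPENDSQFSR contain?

2

Phenylalanine (F), tryptophan (W), and tyrosine (Y) have aromatic ring side chains.
Matching residues: F6, F19.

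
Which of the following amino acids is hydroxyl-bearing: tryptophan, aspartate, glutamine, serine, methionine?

Serine (S), threonine (T), and tyrosine (Y) each carry a hydroxyl group on the side chain.
Of the listed options, only serine belongs to this group.

serine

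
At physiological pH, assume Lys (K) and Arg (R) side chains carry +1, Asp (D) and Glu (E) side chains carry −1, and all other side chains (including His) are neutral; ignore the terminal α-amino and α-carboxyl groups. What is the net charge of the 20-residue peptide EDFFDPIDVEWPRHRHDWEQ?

-5

Positive (K, R): R13, R15 → +2.
Negative (D, E): E1, D2, D5, D8, E10, D17, E19 → −7.
Net charge = (+2) + (−7) = −5.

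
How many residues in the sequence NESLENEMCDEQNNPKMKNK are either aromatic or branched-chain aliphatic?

Aromatic: F, W, Y. Branched-chain aliphatic: I, L, V.
Aromatic residues here: none (0).
Branched-chain aliphatic residues here: L4 (1).
The two groups share no amino acid, so total = 0 + 1 = 1.

1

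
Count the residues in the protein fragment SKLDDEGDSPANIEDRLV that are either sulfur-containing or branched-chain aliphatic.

4

Sulfur-containing: C, M. Branched-chain aliphatic: I, L, V.
Sulfur-containing residues here: none (0).
Branched-chain aliphatic residues here: L3, I13, L17, V18 (4).
The two groups share no amino acid, so total = 0 + 4 = 4.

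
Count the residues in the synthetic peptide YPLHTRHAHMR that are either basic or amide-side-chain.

5

Basic: H, K, R. Amide-side-chain: N, Q.
Basic residues here: H4, R6, H7, H9, R11 (5).
Amide-side-chain residues here: none (0).
The two groups share no amino acid, so total = 5 + 0 = 5.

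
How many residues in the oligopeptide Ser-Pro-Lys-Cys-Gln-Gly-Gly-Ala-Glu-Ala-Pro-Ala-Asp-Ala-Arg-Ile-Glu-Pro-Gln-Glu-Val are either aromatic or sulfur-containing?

Aromatic: F, W, Y. Sulfur-containing: C, M.
Aromatic residues here: none (0).
Sulfur-containing residues here: Cys4 (1).
The two groups share no amino acid, so total = 0 + 1 = 1.

1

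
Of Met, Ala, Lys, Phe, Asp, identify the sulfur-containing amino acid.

Met

Only Cys (C) and Met (M) have a sulfur atom in the side chain.
Of the listed options, only Met belongs to this group.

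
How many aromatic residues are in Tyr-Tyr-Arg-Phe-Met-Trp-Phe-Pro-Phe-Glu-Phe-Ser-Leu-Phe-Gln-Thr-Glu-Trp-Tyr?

10

F, W, and Y each carry an aromatic ring on the side chain.
Matching residues: Tyr1, Tyr2, Phe4, Trp6, Phe7, Phe9, Phe11, Phe14, Trp18, Tyr19.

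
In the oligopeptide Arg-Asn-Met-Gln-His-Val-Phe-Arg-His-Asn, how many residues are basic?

4

Lysine (K), arginine (R), and histidine (H) have basic, nitrogen-containing side chains.
Matching residues: Arg1, His5, Arg8, His9.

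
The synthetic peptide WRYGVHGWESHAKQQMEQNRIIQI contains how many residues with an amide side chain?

Only N (asparagine) and Q (glutamine) carry a side-chain carboxamide.
Matching residues: Q14, Q15, Q18, N19, Q23.

5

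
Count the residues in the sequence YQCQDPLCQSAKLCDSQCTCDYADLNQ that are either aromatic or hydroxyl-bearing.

5

Aromatic: F, W, Y. Hydroxyl-bearing: S, T, Y.
Aromatic residues here: Y1, Y22 (2).
Hydroxyl-bearing residues here: Y1, S10, S16, T19, Y22 (5).
Y is in both groups, so the 2 Y residues must not be double-counted.
Total = 2 + 5 − 2 = 5.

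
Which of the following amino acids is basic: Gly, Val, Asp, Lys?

Lys

The basic amino acids are Lys (K), Arg (R), and His (H).
Of the listed options, only Lys belongs to this group.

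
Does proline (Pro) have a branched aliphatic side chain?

V, L, and I make up the branched-chain aliphatic group.
Proline is not in this group.

No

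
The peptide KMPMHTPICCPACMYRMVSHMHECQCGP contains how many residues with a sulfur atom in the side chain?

10

Only Cys (C) and Met (M) have a sulfur atom in the side chain.
Matching residues: M2, M4, C9, C10, C13, M14, M17, M21, C24, C26.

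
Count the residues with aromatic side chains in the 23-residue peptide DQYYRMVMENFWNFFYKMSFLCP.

8

F, W, and Y each carry an aromatic ring on the side chain.
Matching residues: Y3, Y4, F11, W12, F14, F15, Y16, F20.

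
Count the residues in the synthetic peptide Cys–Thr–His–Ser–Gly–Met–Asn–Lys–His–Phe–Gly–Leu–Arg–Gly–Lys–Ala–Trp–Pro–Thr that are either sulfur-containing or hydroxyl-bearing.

Sulfur-containing: C, M. Hydroxyl-bearing: S, T, Y.
Sulfur-containing residues here: Cys1, Met6 (2).
Hydroxyl-bearing residues here: Thr2, Ser4, Thr19 (3).
The two groups share no amino acid, so total = 2 + 3 = 5.

5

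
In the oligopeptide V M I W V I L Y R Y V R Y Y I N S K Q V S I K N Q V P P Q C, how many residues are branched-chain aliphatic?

Valine (V), leucine (L), and isoleucine (I) are the branched-chain amino acids.
Matching residues: V1, I3, V5, I6, L7, V11, I15, V20, I22, V26.

10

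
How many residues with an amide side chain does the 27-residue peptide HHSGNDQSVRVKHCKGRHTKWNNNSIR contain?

5

Asparagine (N) and glutamine (Q) have uncharged amide side chains.
Matching residues: N5, Q7, N22, N23, N24.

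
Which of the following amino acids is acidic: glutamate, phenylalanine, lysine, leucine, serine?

glutamate

Only D (aspartate) and E (glutamate) carry a side-chain carboxylic acid.
Of the listed options, only glutamate belongs to this group.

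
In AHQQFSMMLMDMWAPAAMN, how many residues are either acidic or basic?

Acidic: D, E. Basic: H, K, R.
Acidic residues here: D11 (1).
Basic residues here: H2 (1).
The two groups share no amino acid, so total = 1 + 1 = 2.

2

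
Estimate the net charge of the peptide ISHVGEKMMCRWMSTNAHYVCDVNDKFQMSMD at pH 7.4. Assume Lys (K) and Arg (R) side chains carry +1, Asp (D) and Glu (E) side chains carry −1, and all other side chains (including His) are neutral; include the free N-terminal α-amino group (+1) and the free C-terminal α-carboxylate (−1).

-1

Positive (K, R): K7, R11, K26 → +3.
Negative (D, E): E6, D22, D25, D32 → −4.
The N-terminus (+1) and C-terminus (−1) cancel.
Net charge = (+3) + (−4) = −1.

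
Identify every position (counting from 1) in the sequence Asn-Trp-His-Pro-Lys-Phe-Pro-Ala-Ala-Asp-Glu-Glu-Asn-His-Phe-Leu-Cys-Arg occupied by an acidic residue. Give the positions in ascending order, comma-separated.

Aspartate (D) and glutamate (E) have carboxylic-acid side chains and are the acidic amino acids.
Matching residues: Asp10, Glu11, Glu12.

10, 11, 12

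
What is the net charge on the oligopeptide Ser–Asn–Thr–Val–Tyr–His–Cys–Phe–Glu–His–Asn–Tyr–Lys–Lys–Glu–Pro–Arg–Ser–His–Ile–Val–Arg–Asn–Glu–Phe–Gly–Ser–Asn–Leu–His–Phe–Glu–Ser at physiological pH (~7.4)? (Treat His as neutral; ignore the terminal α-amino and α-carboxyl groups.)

Near pH 7.4, K and R contribute +1 each, D and E contribute −1 each, and every other side chain (His included, as stated) is uncharged.
Positive (K, R): Lys13, Lys14, Arg17, Arg22 → +4.
Negative (D, E): Glu9, Glu15, Glu24, Glu32 → −4.
Net charge = (+4) + (−4) = 0.

0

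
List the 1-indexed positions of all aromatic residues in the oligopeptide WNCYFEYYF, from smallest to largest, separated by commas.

1, 4, 5, 7, 8, 9

F, W, and Y each carry an aromatic ring on the side chain.
Matching residues: W1, Y4, F5, Y7, Y8, F9.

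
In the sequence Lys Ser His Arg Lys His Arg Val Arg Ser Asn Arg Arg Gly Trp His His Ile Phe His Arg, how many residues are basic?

13

Lysine (K), arginine (R), and histidine (H) have basic, nitrogen-containing side chains.
Matching residues: Lys1, His3, Arg4, Lys5, His6, Arg7, Arg9, Arg12, Arg13, His16, His17, His20, Arg21.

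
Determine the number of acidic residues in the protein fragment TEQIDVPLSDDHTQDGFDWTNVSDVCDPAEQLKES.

Aspartate (D) and glutamate (E) have carboxylic-acid side chains and are the acidic amino acids.
Matching residues: E2, D5, D10, D11, D15, D18, D24, D27, E30, E34.

10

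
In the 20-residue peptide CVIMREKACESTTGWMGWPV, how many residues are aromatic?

2

The aromatic amino acids are Phe (F, benzyl), Trp (W, indole), and Tyr (Y, phenol).
Matching residues: W15, W18.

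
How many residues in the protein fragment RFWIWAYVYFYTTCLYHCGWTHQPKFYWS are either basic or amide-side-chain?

Basic: H, K, R. Amide-side-chain: N, Q.
Basic residues here: R1, H17, H22, K25 (4).
Amide-side-chain residues here: Q23 (1).
The two groups share no amino acid, so total = 4 + 1 = 5.

5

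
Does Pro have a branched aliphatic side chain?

Valine (V), leucine (L), and isoleucine (I) are the branched-chain amino acids.
Proline is not in this group.

No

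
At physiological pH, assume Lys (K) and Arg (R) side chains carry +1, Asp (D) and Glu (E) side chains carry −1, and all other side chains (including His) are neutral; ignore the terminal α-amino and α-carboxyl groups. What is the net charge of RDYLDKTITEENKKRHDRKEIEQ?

Positive (K, R): R1, K6, K13, K14, R15, R18, K19 → +7.
Negative (D, E): D2, D5, E10, E11, D17, E20, E22 → −7.
Net charge = (+7) + (−7) = 0.

0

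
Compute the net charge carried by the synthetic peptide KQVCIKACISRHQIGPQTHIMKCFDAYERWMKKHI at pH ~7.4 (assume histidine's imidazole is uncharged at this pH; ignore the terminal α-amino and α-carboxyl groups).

+5

At pH ~7.4 the Lys and Arg side chains are protonated (+1), the Asp and Glu side chains are deprotonated (−1), and with His taken as neutral all other side chains carry no charge.
Positive (K, R): K1, K6, R11, K22, R29, K32, K33 → +7.
Negative (D, E): D25, E28 → −2.
Net charge = (+7) + (−2) = +5.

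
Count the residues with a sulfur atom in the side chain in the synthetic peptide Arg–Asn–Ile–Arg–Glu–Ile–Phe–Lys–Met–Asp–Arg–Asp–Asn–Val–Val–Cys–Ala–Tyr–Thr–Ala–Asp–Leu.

The sulfur-bearing residues are cysteine (–SH) and methionine (–S–CH₃).
Matching residues: Met9, Cys16.

2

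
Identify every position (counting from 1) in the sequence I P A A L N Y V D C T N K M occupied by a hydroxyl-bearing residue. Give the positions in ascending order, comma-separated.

7, 11

Serine (S), threonine (T), and tyrosine (Y) each carry a hydroxyl group on the side chain.
Matching residues: Y7, T11.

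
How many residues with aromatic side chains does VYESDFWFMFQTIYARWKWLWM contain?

9

The aromatic amino acids are Phe (F, benzyl), Trp (W, indole), and Tyr (Y, phenol).
Matching residues: Y2, F6, W7, F8, F10, Y14, W17, W19, W21.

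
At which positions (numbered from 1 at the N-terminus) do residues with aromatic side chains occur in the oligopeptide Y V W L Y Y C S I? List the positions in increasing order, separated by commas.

1, 3, 5, 6

F, W, and Y each carry an aromatic ring on the side chain.
Matching residues: Y1, W3, Y5, Y6.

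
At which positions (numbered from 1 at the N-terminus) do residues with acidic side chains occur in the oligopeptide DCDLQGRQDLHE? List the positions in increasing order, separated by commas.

Only D (aspartate) and E (glutamate) carry a side-chain carboxylic acid.
Matching residues: D1, D3, D9, E12.

1, 3, 9, 12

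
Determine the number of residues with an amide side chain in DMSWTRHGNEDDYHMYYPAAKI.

Asparagine (N) and glutamine (Q) have uncharged amide side chains.
Matching residues: N9.

1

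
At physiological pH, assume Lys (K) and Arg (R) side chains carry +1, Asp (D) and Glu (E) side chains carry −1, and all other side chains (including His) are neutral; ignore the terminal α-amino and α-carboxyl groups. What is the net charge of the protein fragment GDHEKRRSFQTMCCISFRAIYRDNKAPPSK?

Positive (K, R): K5, R6, R7, R18, R22, K25, K30 → +7.
Negative (D, E): D2, E4, D23 → −3.
Net charge = (+7) + (−3) = +4.

+4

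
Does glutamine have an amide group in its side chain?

Yes

Only N (asparagine) and Q (glutamine) carry a side-chain carboxamide.
Glutamine is in this group.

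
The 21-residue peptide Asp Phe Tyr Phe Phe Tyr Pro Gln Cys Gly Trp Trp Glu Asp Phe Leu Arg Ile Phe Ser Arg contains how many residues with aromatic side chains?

9

The aromatic amino acids are Phe (F, benzyl), Trp (W, indole), and Tyr (Y, phenol).
Matching residues: Phe2, Tyr3, Phe4, Phe5, Tyr6, Trp11, Trp12, Phe15, Phe19.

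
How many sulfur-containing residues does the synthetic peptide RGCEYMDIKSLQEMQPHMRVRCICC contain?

7

Only Cys (C) and Met (M) have a sulfur atom in the side chain.
Matching residues: C3, M6, M14, M18, C22, C24, C25.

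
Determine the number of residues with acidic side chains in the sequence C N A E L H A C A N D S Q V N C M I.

2

Only D (aspartate) and E (glutamate) carry a side-chain carboxylic acid.
Matching residues: E4, D11.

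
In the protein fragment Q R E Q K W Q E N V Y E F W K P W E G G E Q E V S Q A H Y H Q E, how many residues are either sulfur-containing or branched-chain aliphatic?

2

Sulfur-containing: C, M. Branched-chain aliphatic: I, L, V.
Sulfur-containing residues here: none (0).
Branched-chain aliphatic residues here: V10, V24 (2).
The two groups share no amino acid, so total = 0 + 2 = 2.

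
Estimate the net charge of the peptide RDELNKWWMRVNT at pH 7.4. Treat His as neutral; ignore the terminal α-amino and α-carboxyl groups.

At pH ~7.4 the Lys and Arg side chains are protonated (+1), the Asp and Glu side chains are deprotonated (−1), and with His taken as neutral all other side chains carry no charge.
Positive (K, R): R1, K6, R10 → +3.
Negative (D, E): D2, E3 → −2.
Net charge = (+3) + (−2) = +1.

+1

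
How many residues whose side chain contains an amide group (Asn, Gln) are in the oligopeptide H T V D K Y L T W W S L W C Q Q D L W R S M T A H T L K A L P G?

Matching residues: Q15, Q16.

2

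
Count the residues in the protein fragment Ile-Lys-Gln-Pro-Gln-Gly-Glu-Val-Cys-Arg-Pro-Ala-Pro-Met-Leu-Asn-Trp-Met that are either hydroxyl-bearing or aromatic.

Hydroxyl-bearing: S, T, Y. Aromatic: F, W, Y.
Hydroxyl-bearing residues here: none (0).
Aromatic residues here: Trp17 (1).
(Y belongs to both groups, but none appear in this sequence.) Total = 0 + 1 = 1.

1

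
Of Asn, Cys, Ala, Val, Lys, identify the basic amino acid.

The basic amino acids are Lys (K), Arg (R), and His (H).
Of the listed options, only Lys belongs to this group.

Lys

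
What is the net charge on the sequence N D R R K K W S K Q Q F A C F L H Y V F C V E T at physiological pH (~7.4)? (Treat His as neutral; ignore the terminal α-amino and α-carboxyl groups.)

+3

Near pH 7.4, K and R contribute +1 each, D and E contribute −1 each, and every other side chain (His included, as stated) is uncharged.
Positive (K, R): R3, R4, K5, K6, K9 → +5.
Negative (D, E): D2, E23 → −2.
Net charge = (+5) + (−2) = +3.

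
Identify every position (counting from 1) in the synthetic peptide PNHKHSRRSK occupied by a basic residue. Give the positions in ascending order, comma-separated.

K, R, and H are the three residues with basic side chains (ε-amine, guanidinium, and imidazole respectively).
Matching residues: H3, K4, H5, R7, R8, K10.

3, 4, 5, 7, 8, 10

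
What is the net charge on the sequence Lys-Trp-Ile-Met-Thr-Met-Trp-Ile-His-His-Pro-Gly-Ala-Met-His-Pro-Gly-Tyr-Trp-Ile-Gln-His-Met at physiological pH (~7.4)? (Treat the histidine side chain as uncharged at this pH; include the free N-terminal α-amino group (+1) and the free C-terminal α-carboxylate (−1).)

At pH ~7.4 the Lys and Arg side chains are protonated (+1), the Asp and Glu side chains are deprotonated (−1), and with His taken as neutral all other side chains carry no charge.
Positive (K, R): Lys1 → +1.
Negative (D, E): none → −0.
The N-terminus (+1) and C-terminus (−1) cancel.
Net charge = (+1) + (−0) = +1.

+1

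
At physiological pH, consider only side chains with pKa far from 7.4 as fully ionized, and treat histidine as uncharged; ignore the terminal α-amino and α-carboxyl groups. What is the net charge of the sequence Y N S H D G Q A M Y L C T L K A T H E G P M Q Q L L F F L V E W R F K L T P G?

0

Near pH 7.4, K and R contribute +1 each, D and E contribute −1 each, and every other side chain (His included, as stated) is uncharged.
Positive (K, R): K15, R33, K35 → +3.
Negative (D, E): D5, E19, E31 → −3.
Net charge = (+3) + (−3) = 0.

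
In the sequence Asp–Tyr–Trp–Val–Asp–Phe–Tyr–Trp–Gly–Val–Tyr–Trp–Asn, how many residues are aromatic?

7

Phenylalanine (F), tryptophan (W), and tyrosine (Y) have aromatic ring side chains.
Matching residues: Tyr2, Trp3, Phe6, Tyr7, Trp8, Tyr11, Trp12.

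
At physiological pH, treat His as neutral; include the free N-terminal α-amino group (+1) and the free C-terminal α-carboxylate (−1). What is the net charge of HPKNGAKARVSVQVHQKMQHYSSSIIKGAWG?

+5

The side chains ionized at physiological pH are Lys/Arg (+1) and Asp/Glu (−1); with His treated as neutral, nothing else contributes.
Positive (K, R): K3, K7, R9, K17, K27 → +5.
Negative (D, E): none → −0.
The N-terminus (+1) and C-terminus (−1) cancel.
Net charge = (+5) + (−0) = +5.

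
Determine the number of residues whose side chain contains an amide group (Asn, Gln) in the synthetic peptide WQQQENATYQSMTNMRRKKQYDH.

Matching residues: Q2, Q3, Q4, N6, Q10, N14, Q20.

7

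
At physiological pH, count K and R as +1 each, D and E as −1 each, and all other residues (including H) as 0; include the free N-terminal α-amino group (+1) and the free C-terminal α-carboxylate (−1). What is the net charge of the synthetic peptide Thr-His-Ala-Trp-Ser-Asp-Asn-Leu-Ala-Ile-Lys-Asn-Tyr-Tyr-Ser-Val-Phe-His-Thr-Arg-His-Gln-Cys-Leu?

+1

Positive (K, R): Lys11, Arg20 → +2.
Negative (D, E): Asp6 → −1.
The N-terminus (+1) and C-terminus (−1) cancel.
Net charge = (+2) + (−1) = +1.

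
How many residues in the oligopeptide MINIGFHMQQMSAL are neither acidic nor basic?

13

Acidic: D, E. Basic: K, R, H. All other residues are neither.
Matching residues: M1, I2, N3, I4, G5, F6, M8, Q9, Q10, M11, S12, A13, L14.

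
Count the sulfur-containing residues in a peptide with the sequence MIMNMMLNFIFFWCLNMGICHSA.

7

Only Cys (C) and Met (M) have a sulfur atom in the side chain.
Matching residues: M1, M3, M5, M6, C14, M17, C20.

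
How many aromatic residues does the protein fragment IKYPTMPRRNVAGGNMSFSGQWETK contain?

F, W, and Y each carry an aromatic ring on the side chain.
Matching residues: Y3, F18, W22.

3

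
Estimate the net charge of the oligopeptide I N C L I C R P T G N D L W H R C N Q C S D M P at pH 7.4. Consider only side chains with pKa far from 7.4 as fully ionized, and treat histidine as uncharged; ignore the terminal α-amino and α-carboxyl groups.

0

At pH ~7.4 the Lys and Arg side chains are protonated (+1), the Asp and Glu side chains are deprotonated (−1), and with His taken as neutral all other side chains carry no charge.
Positive (K, R): R7, R16 → +2.
Negative (D, E): D12, D22 → −2.
Net charge = (+2) + (−2) = 0.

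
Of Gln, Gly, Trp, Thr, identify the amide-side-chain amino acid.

Asparagine (N) and glutamine (Q) have uncharged amide side chains.
Of the listed options, only Gln belongs to this group.

Gln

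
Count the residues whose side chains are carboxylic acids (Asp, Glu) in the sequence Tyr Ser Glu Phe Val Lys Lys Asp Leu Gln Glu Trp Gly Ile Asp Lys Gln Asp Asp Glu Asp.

Matching residues: Glu3, Asp8, Glu11, Asp15, Asp18, Asp19, Glu20, Asp21.

8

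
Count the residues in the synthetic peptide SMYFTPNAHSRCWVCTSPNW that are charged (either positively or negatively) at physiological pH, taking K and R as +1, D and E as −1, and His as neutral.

Charged side chains at pH ~7.4: K, R (positive); D, E (negative).
Matching residues: R11.

1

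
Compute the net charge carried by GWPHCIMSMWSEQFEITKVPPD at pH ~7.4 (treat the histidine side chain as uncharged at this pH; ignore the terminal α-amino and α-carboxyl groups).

Near pH 7.4, K and R contribute +1 each, D and E contribute −1 each, and every other side chain (His included, as stated) is uncharged.
Positive (K, R): K18 → +1.
Negative (D, E): E12, E15, D22 → −3.
Net charge = (+1) + (−3) = −2.

-2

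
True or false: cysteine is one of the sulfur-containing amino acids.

True

The sulfur-bearing residues are cysteine (–SH) and methionine (–S–CH₃).
Cysteine is in this group.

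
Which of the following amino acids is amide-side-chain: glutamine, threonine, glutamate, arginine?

Asparagine (N) and glutamine (Q) have uncharged amide side chains.
Of the listed options, only glutamine belongs to this group.

glutamine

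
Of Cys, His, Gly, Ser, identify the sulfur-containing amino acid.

Cys

The sulfur-bearing residues are cysteine (–SH) and methionine (–S–CH₃).
Of the listed options, only Cys belongs to this group.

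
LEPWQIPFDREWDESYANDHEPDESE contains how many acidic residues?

Only D (aspartate) and E (glutamate) carry a side-chain carboxylic acid.
Matching residues: E2, D9, E11, D13, E14, D19, E21, D23, E24, E26.

10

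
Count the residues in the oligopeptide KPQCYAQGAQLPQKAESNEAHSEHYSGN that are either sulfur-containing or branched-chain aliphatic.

2

Sulfur-containing: C, M. Branched-chain aliphatic: I, L, V.
Sulfur-containing residues here: C4 (1).
Branched-chain aliphatic residues here: L11 (1).
The two groups share no amino acid, so total = 1 + 1 = 2.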